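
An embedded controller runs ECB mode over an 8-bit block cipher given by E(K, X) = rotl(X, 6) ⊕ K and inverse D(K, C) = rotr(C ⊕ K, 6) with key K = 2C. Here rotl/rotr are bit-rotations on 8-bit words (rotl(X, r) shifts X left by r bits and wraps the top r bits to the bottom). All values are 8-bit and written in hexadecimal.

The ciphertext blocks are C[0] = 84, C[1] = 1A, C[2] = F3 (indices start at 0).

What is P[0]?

P[0] = A2

ECB decryption: P_i = D(K, C_i).
P[0]: D(K, 84) = A2.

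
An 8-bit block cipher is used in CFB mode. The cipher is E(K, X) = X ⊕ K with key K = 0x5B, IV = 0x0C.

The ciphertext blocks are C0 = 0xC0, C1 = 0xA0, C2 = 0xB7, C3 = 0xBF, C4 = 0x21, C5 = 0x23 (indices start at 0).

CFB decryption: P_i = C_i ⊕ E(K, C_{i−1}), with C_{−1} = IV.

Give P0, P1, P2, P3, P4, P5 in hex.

P0 = 0x97, P1 = 0x3B, P2 = 0x4C, P3 = 0x53, P4 = 0xC5, P5 = 0x59

P0: E(K, 0x0C) = 0x57; 0xC0 ⊕ 0x57 = 0x97.
P1: E(K, 0xC0) = 0x9B; 0xA0 ⊕ 0x9B = 0x3B.
P2: E(K, 0xA0) = 0xFB; 0xB7 ⊕ 0xFB = 0x4C.
P3: E(K, 0xB7) = 0xEC; 0xBF ⊕ 0xEC = 0x53.
P4: E(K, 0xBF) = 0xE4; 0x21 ⊕ 0xE4 = 0xC5.
P5: E(K, 0x21) = 0x7A; 0x23 ⊕ 0x7A = 0x59.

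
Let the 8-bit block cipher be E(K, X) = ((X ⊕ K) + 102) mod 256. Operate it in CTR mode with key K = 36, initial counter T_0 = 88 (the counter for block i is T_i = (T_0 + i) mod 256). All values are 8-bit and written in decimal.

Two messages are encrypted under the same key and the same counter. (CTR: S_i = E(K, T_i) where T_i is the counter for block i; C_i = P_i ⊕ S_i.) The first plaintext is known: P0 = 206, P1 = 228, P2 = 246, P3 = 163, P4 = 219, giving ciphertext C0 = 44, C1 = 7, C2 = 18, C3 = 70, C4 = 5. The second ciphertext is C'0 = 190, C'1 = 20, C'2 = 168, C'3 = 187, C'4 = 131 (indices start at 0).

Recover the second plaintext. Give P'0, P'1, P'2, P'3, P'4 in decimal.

P'0 = 92, P'1 = 247, P'2 = 76, P'3 = 94, P'4 = 93

In CTR with a reused counter, both messages share the same keystream S_i, so C_i ⊕ C'_i = P_i ⊕ P'_i and thus P'_i = P_i ⊕ C_i ⊕ C'_i.
P'0: 206 ⊕ 44 ⊕ 190 = 92.
P'1: 228 ⊕ 7 ⊕ 20 = 247.
P'2: 246 ⊕ 18 ⊕ 168 = 76.
P'3: 163 ⊕ 70 ⊕ 187 = 94.
P'4: 219 ⊕ 5 ⊕ 131 = 93.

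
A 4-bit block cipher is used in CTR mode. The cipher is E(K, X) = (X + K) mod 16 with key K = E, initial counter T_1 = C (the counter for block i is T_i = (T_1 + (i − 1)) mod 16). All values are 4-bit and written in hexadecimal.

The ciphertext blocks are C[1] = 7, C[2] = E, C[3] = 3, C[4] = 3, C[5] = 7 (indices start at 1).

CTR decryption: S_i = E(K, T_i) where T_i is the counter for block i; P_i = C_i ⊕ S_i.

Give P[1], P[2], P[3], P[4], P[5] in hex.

P[1]: T = C, S = E(K, T) = A; 7 ⊕ A = D.
P[2]: T = D, S = E(K, T) = B; E ⊕ B = 5.
P[3]: T = E, S = E(K, T) = C; 3 ⊕ C = F.
P[4]: T = F, S = E(K, T) = D; 3 ⊕ D = E.
P[5]: T = 0, S = E(K, T) = E; 7 ⊕ E = 9.

P[1] = D, P[2] = 5, P[3] = F, P[4] = E, P[5] = 9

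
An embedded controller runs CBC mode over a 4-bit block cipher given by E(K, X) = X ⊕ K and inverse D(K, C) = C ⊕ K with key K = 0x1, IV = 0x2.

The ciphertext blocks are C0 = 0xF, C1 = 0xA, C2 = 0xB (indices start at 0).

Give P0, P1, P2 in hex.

CBC decryption: P_i = D(K, C_i) ⊕ C_{i−1}, with C_{−1} = IV.
P0: D(K, 0xF) = 0xE; 0xE ⊕ 0x2 = 0xC.
P1: D(K, 0xA) = 0xB; 0xB ⊕ 0xF = 0x4.
P2: D(K, 0xB) = 0xA; 0xA ⊕ 0xA = 0x0.

P0 = 0xC, P1 = 0x4, P2 = 0x0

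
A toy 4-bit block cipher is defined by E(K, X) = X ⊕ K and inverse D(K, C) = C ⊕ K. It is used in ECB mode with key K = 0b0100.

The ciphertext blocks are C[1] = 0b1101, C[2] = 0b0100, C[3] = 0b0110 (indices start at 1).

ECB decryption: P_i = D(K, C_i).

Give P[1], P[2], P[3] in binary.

P[1] = 0b1001, P[2] = 0b0000, P[3] = 0b0010

P[1]: D(K, 0b1101) = 0b1001.
P[2]: D(K, 0b0100) = 0b0000.
P[3]: D(K, 0b0110) = 0b0010.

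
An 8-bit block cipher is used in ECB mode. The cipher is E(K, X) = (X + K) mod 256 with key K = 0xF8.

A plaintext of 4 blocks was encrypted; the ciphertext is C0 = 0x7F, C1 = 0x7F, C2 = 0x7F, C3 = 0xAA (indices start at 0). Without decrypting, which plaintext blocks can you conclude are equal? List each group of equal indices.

P0 = P1 = P2

ECB encrypts each block independently with the same key, so equal ciphertext blocks imply equal plaintext blocks.
C0 = C1 = C2 = 0x7F, so P0 = P1 = P2.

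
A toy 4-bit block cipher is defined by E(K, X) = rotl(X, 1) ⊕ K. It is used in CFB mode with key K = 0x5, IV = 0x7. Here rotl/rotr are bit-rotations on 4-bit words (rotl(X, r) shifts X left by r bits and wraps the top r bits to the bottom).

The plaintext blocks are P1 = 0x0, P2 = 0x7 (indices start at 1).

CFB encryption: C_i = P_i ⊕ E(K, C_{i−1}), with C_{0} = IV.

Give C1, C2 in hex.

C1 = 0xB, C2 = 0x5

C1: E(K, 0x7) = 0xB; 0x0 ⊕ 0xB = 0xB.
C2: E(K, 0xB) = 0x2; 0x7 ⊕ 0x2 = 0x5.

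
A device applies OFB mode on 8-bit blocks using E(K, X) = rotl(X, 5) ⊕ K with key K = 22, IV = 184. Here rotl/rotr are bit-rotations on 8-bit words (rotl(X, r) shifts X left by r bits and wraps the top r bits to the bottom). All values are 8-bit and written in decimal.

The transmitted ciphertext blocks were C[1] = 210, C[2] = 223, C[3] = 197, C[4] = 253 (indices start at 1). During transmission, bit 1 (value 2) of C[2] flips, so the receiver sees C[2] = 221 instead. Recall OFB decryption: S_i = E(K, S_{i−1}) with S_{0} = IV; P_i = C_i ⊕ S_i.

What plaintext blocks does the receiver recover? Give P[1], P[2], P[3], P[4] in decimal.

P[1] = 211, P[2] = 235, P[3] = 21, P[4] = 241

Only C[2] changed, to 221. In OFB, a change in C_i flips the same bit in P_i only; the keystream is unaffected. Decrypting the received ciphertext:
P[1]: S = E(K, 184) = 1; 210 ⊕ 1 = 211.
P[2]: S = E(K, 1) = 54; 221 ⊕ 54 = 235.
P[3]: S = E(K, 54) = 208; 197 ⊕ 208 = 21.
P[4]: S = E(K, 208) = 12; 253 ⊕ 12 = 241.
Blocks that differ from the original plaintext: P[2].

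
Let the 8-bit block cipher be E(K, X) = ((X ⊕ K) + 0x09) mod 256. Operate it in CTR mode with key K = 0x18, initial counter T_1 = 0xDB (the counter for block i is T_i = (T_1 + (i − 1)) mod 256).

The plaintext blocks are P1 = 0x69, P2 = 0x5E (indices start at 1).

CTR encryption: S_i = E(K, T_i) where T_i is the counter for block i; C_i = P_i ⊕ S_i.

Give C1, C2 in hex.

C1: T = 0xDB, S = E(K, T) = 0xCC; 0x69 ⊕ 0xCC = 0xA5.
C2: T = 0xDC, S = E(K, T) = 0xCD; 0x5E ⊕ 0xCD = 0x93.

C1 = 0xA5, C2 = 0x93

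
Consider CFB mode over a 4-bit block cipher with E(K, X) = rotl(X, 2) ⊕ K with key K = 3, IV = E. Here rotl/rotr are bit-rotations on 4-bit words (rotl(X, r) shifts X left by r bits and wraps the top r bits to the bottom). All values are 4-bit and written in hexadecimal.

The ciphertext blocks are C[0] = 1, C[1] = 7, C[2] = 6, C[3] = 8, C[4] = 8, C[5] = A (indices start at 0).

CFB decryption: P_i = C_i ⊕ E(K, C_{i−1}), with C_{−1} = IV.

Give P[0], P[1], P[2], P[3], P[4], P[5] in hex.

P[0] = 9, P[1] = 0, P[2] = 8, P[3] = 2, P[4] = 9, P[5] = B

P[0]: E(K, E) = 8; 1 ⊕ 8 = 9.
P[1]: E(K, 1) = 7; 7 ⊕ 7 = 0.
P[2]: E(K, 7) = E; 6 ⊕ E = 8.
P[3]: E(K, 6) = A; 8 ⊕ A = 2.
P[4]: E(K, 8) = 1; 8 ⊕ 1 = 9.
P[5]: E(K, 8) = 1; A ⊕ 1 = B.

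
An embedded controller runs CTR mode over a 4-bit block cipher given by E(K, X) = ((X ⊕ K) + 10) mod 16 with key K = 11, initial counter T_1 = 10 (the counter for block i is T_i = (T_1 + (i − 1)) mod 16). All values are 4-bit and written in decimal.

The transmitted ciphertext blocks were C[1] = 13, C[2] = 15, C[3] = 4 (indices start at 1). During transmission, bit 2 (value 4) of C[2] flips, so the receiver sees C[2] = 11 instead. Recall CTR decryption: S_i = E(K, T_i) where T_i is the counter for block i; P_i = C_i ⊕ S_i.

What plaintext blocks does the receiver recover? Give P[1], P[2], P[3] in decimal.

Only C[2] changed, to 11. In CTR, a change in C_i flips the same bit in P_i only; the keystream is unaffected. Decrypting the received ciphertext:
P[1]: T = 10, S = E(K, T) = 11; 13 ⊕ 11 = 6.
P[2]: T = 11, S = E(K, T) = 10; 11 ⊕ 10 = 1.
P[3]: T = 12, S = E(K, T) = 1; 4 ⊕ 1 = 5.
Blocks that differ from the original plaintext: P[2].

P[1] = 6, P[2] = 1, P[3] = 5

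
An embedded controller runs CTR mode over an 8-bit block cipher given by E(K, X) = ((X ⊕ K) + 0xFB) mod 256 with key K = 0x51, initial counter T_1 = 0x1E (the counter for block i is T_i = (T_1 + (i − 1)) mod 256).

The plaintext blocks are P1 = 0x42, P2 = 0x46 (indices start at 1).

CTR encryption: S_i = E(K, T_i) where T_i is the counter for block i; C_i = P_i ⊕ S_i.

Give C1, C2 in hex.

C1: T = 0x1E, S = E(K, T) = 0x4A; 0x42 ⊕ 0x4A = 0x08.
C2: T = 0x1F, S = E(K, T) = 0x49; 0x46 ⊕ 0x49 = 0x0F.

C1 = 0x08, C2 = 0x0F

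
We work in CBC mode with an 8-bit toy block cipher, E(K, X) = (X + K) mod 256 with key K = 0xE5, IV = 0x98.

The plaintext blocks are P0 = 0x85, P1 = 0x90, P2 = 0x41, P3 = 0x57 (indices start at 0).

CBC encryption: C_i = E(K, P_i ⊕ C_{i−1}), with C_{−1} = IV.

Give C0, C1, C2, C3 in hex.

C0 = 0x02, C1 = 0x77, C2 = 0x1B, C3 = 0x31

C0: P0 ⊕ 0x98 = 0x1D; E(K, 0x1D) = 0x02.
C1: P1 ⊕ 0x02 = 0x92; E(K, 0x92) = 0x77.
C2: P2 ⊕ 0x77 = 0x36; E(K, 0x36) = 0x1B.
C3: P3 ⊕ 0x1B = 0x4C; E(K, 0x4C) = 0x31.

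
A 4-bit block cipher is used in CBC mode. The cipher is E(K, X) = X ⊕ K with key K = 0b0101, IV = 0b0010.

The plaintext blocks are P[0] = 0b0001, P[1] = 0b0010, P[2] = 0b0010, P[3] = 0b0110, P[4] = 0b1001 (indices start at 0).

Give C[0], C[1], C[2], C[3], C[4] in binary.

CBC encryption: C_i = E(K, P_i ⊕ C_{i−1}), with C_{−1} = IV.
C[0]: P[0] ⊕ 0b0010 = 0b0011; E(K, 0b0011) = 0b0110.
C[1]: P[1] ⊕ 0b0110 = 0b0100; E(K, 0b0100) = 0b0001.
C[2]: P[2] ⊕ 0b0001 = 0b0011; E(K, 0b0011) = 0b0110.
C[3]: P[3] ⊕ 0b0110 = 0b0000; E(K, 0b0000) = 0b0101.
C[4]: P[4] ⊕ 0b0101 = 0b1100; E(K, 0b1100) = 0b1001.

C[0] = 0b0110, C[1] = 0b0001, C[2] = 0b0110, C[3] = 0b0101, C[4] = 0b1001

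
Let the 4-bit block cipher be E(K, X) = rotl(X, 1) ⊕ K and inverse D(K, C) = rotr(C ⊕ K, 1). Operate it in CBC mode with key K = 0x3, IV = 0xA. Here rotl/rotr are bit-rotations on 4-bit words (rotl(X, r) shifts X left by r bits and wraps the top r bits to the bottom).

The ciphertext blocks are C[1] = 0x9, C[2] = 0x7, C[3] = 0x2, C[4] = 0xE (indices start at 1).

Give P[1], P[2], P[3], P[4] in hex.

CBC decryption: P_i = D(K, C_i) ⊕ C_{i−1}, with C_{0} = IV.
P[1]: D(K, 0x9) = 0x5; 0x5 ⊕ 0xA = 0xF.
P[2]: D(K, 0x7) = 0x2; 0x2 ⊕ 0x9 = 0xB.
P[3]: D(K, 0x2) = 0x8; 0x8 ⊕ 0x7 = 0xF.
P[4]: D(K, 0xE) = 0xE; 0xE ⊕ 0x2 = 0xC.

P[1] = 0xF, P[2] = 0xB, P[3] = 0xF, P[4] = 0xC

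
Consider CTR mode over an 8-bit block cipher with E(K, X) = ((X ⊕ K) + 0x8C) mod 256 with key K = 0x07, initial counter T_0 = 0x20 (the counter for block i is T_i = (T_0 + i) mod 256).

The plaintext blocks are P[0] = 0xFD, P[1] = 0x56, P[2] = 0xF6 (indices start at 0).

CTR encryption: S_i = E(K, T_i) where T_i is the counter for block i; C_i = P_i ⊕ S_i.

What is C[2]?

C[2] = 0x47

C[0]: T = 0x20, S = E(K, T) = 0xB3; 0xFD ⊕ 0xB3 = 0x4E.
C[1]: T = 0x21, S = E(K, T) = 0xB2; 0x56 ⊕ 0xB2 = 0xE4.
C[2]: T = 0x22, S = E(K, T) = 0xB1; 0xF6 ⊕ 0xB1 = 0x47.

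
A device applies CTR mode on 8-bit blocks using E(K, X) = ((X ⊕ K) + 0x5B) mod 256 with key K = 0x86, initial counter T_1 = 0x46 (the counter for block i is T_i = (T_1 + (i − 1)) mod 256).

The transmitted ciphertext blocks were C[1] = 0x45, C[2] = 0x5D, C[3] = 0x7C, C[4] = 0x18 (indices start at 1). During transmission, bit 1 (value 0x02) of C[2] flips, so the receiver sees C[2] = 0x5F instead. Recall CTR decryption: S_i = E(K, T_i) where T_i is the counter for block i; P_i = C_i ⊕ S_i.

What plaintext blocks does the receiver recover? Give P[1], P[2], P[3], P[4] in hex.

P[1] = 0x5E, P[2] = 0x43, P[3] = 0x55, P[4] = 0x32

Only C[2] changed, to 0x5F. In CTR, a change in C_i flips the same bit in P_i only; the keystream is unaffected. Decrypting the received ciphertext:
P[1]: T = 0x46, S = E(K, T) = 0x1B; 0x45 ⊕ 0x1B = 0x5E.
P[2]: T = 0x47, S = E(K, T) = 0x1C; 0x5F ⊕ 0x1C = 0x43.
P[3]: T = 0x48, S = E(K, T) = 0x29; 0x7C ⊕ 0x29 = 0x55.
P[4]: T = 0x49, S = E(K, T) = 0x2A; 0x18 ⊕ 0x2A = 0x32.
Blocks that differ from the original plaintext: P[2].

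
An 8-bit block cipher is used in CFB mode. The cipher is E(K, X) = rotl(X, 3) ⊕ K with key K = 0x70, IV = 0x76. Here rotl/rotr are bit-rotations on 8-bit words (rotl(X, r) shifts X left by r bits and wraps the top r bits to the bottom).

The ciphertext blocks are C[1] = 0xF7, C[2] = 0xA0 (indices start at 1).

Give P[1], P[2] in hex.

CFB decryption: P_i = C_i ⊕ E(K, C_{i−1}), with C_{0} = IV.
P[1]: E(K, 0x76) = 0xC3; 0xF7 ⊕ 0xC3 = 0x34.
P[2]: E(K, 0xF7) = 0xCF; 0xA0 ⊕ 0xCF = 0x6F.

P[1] = 0x34, P[2] = 0x6F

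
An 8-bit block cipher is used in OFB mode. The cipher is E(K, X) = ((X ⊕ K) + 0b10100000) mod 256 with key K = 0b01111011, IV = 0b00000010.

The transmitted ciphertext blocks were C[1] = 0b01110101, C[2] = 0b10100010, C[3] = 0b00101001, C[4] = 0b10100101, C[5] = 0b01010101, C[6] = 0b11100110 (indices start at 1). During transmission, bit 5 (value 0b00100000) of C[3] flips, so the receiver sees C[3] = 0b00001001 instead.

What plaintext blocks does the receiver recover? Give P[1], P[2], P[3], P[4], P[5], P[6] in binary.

P[1] = 0b01101100, P[2] = 0b10100000, P[3] = 0b00010000, P[4] = 0b10100111, P[5] = 0b01001100, P[6] = 0b11100100

OFB decryption: S_i = E(K, S_{i−1}) with S_{0} = IV; P_i = C_i ⊕ S_i.
Only C[3] changed, to 0b00001001. In OFB, a change in C_i flips the same bit in P_i only; the keystream is unaffected. Decrypting the received ciphertext:
P[1]: S = E(K, 0b00000010) = 0b00011001; 0b01110101 ⊕ 0b00011001 = 0b01101100.
P[2]: S = E(K, 0b00011001) = 0b00000010; 0b10100010 ⊕ 0b00000010 = 0b10100000.
P[3]: S = E(K, 0b00000010) = 0b00011001; 0b00001001 ⊕ 0b00011001 = 0b00010000.
P[4]: S = E(K, 0b00011001) = 0b00000010; 0b10100101 ⊕ 0b00000010 = 0b10100111.
P[5]: S = E(K, 0b00000010) = 0b00011001; 0b01010101 ⊕ 0b00011001 = 0b01001100.
P[6]: S = E(K, 0b00011001) = 0b00000010; 0b11100110 ⊕ 0b00000010 = 0b11100100.
Blocks that differ from the original plaintext: P[3].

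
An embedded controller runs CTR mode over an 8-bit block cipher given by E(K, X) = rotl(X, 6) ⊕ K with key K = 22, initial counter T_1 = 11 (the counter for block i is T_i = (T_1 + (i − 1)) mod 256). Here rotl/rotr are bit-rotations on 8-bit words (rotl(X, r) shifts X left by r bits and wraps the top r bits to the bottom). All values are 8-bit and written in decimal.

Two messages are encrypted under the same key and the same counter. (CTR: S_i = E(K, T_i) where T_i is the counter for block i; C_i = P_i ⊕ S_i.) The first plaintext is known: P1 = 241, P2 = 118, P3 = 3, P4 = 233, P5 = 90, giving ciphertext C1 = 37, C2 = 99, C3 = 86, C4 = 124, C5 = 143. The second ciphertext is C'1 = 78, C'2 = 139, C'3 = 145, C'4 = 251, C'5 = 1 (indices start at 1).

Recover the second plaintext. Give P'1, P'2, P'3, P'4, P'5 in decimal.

In CTR with a reused counter, both messages share the same keystream S_i, so C_i ⊕ C'_i = P_i ⊕ P'_i and thus P'_i = P_i ⊕ C_i ⊕ C'_i.
P'1: 241 ⊕ 37 ⊕ 78 = 154.
P'2: 118 ⊕ 99 ⊕ 139 = 158.
P'3: 3 ⊕ 86 ⊕ 145 = 196.
P'4: 233 ⊕ 124 ⊕ 251 = 110.
P'5: 90 ⊕ 143 ⊕ 1 = 212.

P'1 = 154, P'2 = 158, P'3 = 196, P'4 = 110, P'5 = 212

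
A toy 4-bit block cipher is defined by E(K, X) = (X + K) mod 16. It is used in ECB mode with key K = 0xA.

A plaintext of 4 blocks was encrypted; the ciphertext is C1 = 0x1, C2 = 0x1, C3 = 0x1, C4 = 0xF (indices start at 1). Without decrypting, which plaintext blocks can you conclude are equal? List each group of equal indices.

P1 = P2 = P3

ECB encrypts each block independently with the same key, so equal ciphertext blocks imply equal plaintext blocks.
C1 = C2 = C3 = 0x1, so P1 = P2 = P3.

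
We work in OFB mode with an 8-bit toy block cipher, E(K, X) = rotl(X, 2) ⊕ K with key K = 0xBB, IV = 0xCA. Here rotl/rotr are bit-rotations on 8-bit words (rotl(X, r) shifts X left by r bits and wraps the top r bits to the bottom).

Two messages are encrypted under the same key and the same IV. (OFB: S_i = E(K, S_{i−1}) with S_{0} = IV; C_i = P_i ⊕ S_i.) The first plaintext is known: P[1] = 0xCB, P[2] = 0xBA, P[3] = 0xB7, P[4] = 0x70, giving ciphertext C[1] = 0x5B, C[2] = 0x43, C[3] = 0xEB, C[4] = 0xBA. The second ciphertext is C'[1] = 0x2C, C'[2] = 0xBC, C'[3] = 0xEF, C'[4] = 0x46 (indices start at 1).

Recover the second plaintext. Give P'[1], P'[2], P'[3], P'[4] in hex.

P'[1] = 0xBC, P'[2] = 0x45, P'[3] = 0xB3, P'[4] = 0x8C

In OFB with a reused IV, both messages share the same keystream S_i, so C_i ⊕ C'_i = P_i ⊕ P'_i and thus P'_i = P_i ⊕ C_i ⊕ C'_i.
P'[1]: 0xCB ⊕ 0x5B ⊕ 0x2C = 0xBC.
P'[2]: 0xBA ⊕ 0x43 ⊕ 0xBC = 0x45.
P'[3]: 0xB7 ⊕ 0xEB ⊕ 0xEF = 0xB3.
P'[4]: 0x70 ⊕ 0xBA ⊕ 0x46 = 0x8C.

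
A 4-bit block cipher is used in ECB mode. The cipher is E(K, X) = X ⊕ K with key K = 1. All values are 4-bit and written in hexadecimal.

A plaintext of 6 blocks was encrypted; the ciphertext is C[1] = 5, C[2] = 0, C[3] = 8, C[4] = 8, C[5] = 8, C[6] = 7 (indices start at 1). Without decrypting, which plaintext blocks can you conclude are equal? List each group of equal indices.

ECB encrypts each block independently with the same key, so equal ciphertext blocks imply equal plaintext blocks.
C[3] = C[4] = C[5] = 8, so P[3] = P[4] = P[5].

P[3] = P[4] = P[5]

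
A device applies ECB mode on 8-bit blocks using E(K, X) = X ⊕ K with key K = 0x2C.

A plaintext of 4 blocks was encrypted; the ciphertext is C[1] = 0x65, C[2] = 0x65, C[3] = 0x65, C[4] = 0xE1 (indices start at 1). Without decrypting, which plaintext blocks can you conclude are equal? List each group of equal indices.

ECB encrypts each block independently with the same key, so equal ciphertext blocks imply equal plaintext blocks.
C[1] = C[2] = C[3] = 0x65, so P[1] = P[2] = P[3].

P[1] = P[2] = P[3]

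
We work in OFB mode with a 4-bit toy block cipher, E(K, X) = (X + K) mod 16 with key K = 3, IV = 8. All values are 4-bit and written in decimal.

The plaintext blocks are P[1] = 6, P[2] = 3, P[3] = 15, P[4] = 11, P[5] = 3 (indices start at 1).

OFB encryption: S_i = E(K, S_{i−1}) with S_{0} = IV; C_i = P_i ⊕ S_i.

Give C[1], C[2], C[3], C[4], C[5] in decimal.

C[1]: S = E(K, 8) = 11; 6 ⊕ 11 = 13.
C[2]: S = E(K, 11) = 14; 3 ⊕ 14 = 13.
C[3]: S = E(K, 14) = 1; 15 ⊕ 1 = 14.
C[4]: S = E(K, 1) = 4; 11 ⊕ 4 = 15.
C[5]: S = E(K, 4) = 7; 3 ⊕ 7 = 4.

C[1] = 13, C[2] = 13, C[3] = 14, C[4] = 15, C[5] = 4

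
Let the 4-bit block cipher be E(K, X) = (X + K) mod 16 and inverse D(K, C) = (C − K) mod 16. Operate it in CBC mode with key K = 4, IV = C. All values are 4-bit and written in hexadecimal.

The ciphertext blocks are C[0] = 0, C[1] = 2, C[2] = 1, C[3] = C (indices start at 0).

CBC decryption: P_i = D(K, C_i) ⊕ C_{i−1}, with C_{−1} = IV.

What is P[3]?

P[3] = 9

P[3]: D(K, C) = 8; 8 ⊕ 1 = 9.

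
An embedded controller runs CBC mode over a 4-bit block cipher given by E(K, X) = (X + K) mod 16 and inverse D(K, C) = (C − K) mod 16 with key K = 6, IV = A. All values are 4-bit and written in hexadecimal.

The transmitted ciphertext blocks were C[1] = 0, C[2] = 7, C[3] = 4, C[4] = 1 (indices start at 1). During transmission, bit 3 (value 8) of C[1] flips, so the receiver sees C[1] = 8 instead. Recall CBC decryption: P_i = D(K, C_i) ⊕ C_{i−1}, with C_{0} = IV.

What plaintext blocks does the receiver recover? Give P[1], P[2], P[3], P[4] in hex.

P[1] = 8, P[2] = 9, P[3] = 9, P[4] = F

Only C[1] changed, to 8. In CBC, a change in C_i garbles P_i and flips the same bit in P_{i+1}. Decrypting the received ciphertext:
P[1]: D(K, 8) = 2; 2 ⊕ A = 8.
P[2]: D(K, 7) = 1; 1 ⊕ 8 = 9.
P[3]: D(K, 4) = E; E ⊕ 7 = 9.
P[4]: D(K, 1) = B; B ⊕ 4 = F.
Blocks that differ from the original plaintext: P[1], P[2].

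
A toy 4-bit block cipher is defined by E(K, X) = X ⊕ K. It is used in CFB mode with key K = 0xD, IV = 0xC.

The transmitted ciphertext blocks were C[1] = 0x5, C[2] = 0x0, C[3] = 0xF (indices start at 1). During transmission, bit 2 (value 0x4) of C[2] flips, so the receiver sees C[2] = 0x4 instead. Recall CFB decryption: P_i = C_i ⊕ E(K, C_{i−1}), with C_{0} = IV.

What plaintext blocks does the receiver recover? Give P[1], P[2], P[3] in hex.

P[1] = 0x4, P[2] = 0xC, P[3] = 0x6

Only C[2] changed, to 0x4. In CFB, a change in C_i flips the same bit in P_i and garbles P_{i+1}. Decrypting the received ciphertext:
P[1]: E(K, 0xC) = 0x1; 0x5 ⊕ 0x1 = 0x4.
P[2]: E(K, 0x5) = 0x8; 0x4 ⊕ 0x8 = 0xC.
P[3]: E(K, 0x4) = 0x9; 0xF ⊕ 0x9 = 0x6.
Blocks that differ from the original plaintext: P[2], P[3].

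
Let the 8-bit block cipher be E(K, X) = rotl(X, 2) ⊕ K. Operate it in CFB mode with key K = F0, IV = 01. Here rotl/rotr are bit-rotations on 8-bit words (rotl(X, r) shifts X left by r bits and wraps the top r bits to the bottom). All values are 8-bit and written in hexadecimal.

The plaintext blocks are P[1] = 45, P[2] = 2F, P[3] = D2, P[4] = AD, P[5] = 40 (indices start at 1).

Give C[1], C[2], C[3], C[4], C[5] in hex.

C[1] = B1, C[2] = 19, C[3] = 46, C[4] = 44, C[5] = A1

CFB encryption: C_i = P_i ⊕ E(K, C_{i−1}), with C_{0} = IV.
C[1]: E(K, 01) = F4; 45 ⊕ F4 = B1.
C[2]: E(K, B1) = 36; 2F ⊕ 36 = 19.
C[3]: E(K, 19) = 94; D2 ⊕ 94 = 46.
C[4]: E(K, 46) = E9; AD ⊕ E9 = 44.
C[5]: E(K, 44) = E1; 40 ⊕ E1 = A1.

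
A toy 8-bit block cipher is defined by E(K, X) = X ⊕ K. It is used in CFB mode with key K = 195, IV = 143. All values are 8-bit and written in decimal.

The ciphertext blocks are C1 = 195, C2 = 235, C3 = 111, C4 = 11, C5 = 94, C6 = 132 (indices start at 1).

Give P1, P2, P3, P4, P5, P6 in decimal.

CFB decryption: P_i = C_i ⊕ E(K, C_{i−1}), with C_{0} = IV.
P1: E(K, 143) = 76; 195 ⊕ 76 = 143.
P2: E(K, 195) = 0; 235 ⊕ 0 = 235.
P3: E(K, 235) = 40; 111 ⊕ 40 = 71.
P4: E(K, 111) = 172; 11 ⊕ 172 = 167.
P5: E(K, 11) = 200; 94 ⊕ 200 = 150.
P6: E(K, 94) = 157; 132 ⊕ 157 = 25.

P1 = 143, P2 = 235, P3 = 71, P4 = 167, P5 = 150, P6 = 25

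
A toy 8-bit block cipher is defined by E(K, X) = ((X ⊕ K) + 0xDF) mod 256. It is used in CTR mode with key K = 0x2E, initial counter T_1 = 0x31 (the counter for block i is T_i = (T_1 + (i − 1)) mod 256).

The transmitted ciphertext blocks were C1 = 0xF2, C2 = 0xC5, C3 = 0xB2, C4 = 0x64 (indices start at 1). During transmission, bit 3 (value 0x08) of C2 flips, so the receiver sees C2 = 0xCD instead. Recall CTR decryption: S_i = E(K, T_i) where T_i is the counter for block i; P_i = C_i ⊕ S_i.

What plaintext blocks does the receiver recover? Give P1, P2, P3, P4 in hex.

Only C2 changed, to 0xCD. In CTR, a change in C_i flips the same bit in P_i only; the keystream is unaffected. Decrypting the received ciphertext:
P1: T = 0x31, S = E(K, T) = 0xFE; 0xF2 ⊕ 0xFE = 0x0C.
P2: T = 0x32, S = E(K, T) = 0xFB; 0xCD ⊕ 0xFB = 0x36.
P3: T = 0x33, S = E(K, T) = 0xFC; 0xB2 ⊕ 0xFC = 0x4E.
P4: T = 0x34, S = E(K, T) = 0xF9; 0x64 ⊕ 0xF9 = 0x9D.
Blocks that differ from the original plaintext: P2.

P1 = 0x0C, P2 = 0x36, P3 = 0x4E, P4 = 0x9D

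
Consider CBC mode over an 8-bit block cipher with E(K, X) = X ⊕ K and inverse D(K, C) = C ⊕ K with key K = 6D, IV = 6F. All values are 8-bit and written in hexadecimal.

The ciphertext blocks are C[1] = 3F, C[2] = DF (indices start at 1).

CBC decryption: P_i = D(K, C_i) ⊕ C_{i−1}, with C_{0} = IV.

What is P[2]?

P[2]: D(K, DF) = B2; B2 ⊕ 3F = 8D.

P[2] = 8D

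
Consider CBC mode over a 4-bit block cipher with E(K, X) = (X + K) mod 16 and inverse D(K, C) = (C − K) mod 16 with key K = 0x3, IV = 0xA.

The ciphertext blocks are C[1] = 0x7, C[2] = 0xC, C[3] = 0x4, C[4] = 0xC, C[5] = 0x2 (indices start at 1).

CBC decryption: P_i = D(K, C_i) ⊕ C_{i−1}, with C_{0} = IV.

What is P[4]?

P[4]: D(K, 0xC) = 0x9; 0x9 ⊕ 0x4 = 0xD.

P[4] = 0xD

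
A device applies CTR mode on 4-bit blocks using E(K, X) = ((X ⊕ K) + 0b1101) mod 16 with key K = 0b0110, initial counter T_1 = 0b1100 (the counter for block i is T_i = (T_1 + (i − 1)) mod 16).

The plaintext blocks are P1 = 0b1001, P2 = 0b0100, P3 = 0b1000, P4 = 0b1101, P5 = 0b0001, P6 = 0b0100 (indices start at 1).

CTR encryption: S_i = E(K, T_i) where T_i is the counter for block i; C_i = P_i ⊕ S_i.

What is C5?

C5 = 0b0010

C1: T = 0b1100, S = E(K, T) = 0b0111; 0b1001 ⊕ 0b0111 = 0b1110.
C2: T = 0b1101, S = E(K, T) = 0b1000; 0b0100 ⊕ 0b1000 = 0b1100.
C3: T = 0b1110, S = E(K, T) = 0b0101; 0b1000 ⊕ 0b0101 = 0b1101.
C4: T = 0b1111, S = E(K, T) = 0b0110; 0b1101 ⊕ 0b0110 = 0b1011.
C5: T = 0b0000, S = E(K, T) = 0b0011; 0b0001 ⊕ 0b0011 = 0b0010.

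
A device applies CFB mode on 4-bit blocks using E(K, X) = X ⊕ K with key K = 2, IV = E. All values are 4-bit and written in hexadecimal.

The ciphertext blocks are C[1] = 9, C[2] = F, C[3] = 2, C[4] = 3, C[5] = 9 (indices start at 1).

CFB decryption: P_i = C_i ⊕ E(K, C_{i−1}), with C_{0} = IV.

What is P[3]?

P[3] = F

P[3]: E(K, F) = D; 2 ⊕ D = F.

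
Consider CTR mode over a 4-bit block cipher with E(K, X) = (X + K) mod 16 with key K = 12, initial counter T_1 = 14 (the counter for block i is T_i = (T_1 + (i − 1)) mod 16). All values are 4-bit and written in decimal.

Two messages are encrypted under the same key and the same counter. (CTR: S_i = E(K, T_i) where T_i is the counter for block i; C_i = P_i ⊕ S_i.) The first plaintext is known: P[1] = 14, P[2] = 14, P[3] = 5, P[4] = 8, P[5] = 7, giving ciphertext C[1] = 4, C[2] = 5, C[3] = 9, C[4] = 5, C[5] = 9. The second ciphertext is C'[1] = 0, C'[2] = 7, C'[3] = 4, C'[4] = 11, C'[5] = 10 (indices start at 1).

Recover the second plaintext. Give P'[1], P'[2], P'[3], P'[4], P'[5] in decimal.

In CTR with a reused counter, both messages share the same keystream S_i, so C_i ⊕ C'_i = P_i ⊕ P'_i and thus P'_i = P_i ⊕ C_i ⊕ C'_i.
P'[1]: 14 ⊕ 4 ⊕ 0 = 10.
P'[2]: 14 ⊕ 5 ⊕ 7 = 12.
P'[3]: 5 ⊕ 9 ⊕ 4 = 8.
P'[4]: 8 ⊕ 5 ⊕ 11 = 6.
P'[5]: 7 ⊕ 9 ⊕ 10 = 4.

P'[1] = 10, P'[2] = 12, P'[3] = 8, P'[4] = 6, P'[5] = 4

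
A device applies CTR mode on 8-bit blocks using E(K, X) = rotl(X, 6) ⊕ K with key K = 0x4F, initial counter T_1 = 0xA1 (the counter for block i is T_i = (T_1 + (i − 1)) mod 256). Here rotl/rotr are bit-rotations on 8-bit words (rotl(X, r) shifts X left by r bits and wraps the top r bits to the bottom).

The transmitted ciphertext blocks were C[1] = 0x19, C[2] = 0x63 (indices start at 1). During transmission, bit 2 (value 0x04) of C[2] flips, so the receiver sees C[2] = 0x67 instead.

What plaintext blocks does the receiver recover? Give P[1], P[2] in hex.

P[1] = 0x3E, P[2] = 0x80

CTR decryption: S_i = E(K, T_i) where T_i is the counter for block i; P_i = C_i ⊕ S_i.
Only C[2] changed, to 0x67. In CTR, a change in C_i flips the same bit in P_i only; the keystream is unaffected. Decrypting the received ciphertext:
P[1]: T = 0xA1, S = E(K, T) = 0x27; 0x19 ⊕ 0x27 = 0x3E.
P[2]: T = 0xA2, S = E(K, T) = 0xE7; 0x67 ⊕ 0xE7 = 0x80.
Blocks that differ from the original plaintext: P[2].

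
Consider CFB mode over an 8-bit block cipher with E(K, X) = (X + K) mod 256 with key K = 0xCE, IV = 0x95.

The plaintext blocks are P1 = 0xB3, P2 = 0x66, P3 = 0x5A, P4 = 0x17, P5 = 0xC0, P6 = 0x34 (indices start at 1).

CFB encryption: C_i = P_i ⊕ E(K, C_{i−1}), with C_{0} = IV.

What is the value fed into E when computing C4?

0x9C

C1: E(K, 0x95) = 0x63; 0xB3 ⊕ 0x63 = 0xD0.
C2: E(K, 0xD0) = 0x9E; 0x66 ⊕ 0x9E = 0xF8.
C3: E(K, 0xF8) = 0xC6; 0x5A ⊕ 0xC6 = 0x9C.
C4: E(K, 0x9C) = 0x6A; 0x17 ⊕ 0x6A = 0x7D.
So the input to E for block 4 is 0x9C.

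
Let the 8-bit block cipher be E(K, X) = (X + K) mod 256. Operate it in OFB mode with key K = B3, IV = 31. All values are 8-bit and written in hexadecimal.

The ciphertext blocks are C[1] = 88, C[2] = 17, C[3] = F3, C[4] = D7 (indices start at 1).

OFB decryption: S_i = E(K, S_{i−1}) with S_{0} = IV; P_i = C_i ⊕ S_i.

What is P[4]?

P[4] = 2A

P[1]: S = E(K, 31) = E4; 88 ⊕ E4 = 6C.
P[2]: S = E(K, E4) = 97; 17 ⊕ 97 = 80.
P[3]: S = E(K, 97) = 4A; F3 ⊕ 4A = B9.
P[4]: S = E(K, 4A) = FD; D7 ⊕ FD = 2A.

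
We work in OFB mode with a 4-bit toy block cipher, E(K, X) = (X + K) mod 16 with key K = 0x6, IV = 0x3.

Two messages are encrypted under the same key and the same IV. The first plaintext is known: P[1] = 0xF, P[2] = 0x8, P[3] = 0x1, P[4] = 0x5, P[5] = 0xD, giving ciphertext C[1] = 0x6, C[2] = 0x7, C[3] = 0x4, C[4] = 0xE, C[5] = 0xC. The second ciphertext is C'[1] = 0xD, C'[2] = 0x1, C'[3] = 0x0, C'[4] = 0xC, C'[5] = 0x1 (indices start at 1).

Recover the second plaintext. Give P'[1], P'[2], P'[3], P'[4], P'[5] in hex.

In OFB with a reused IV, both messages share the same keystream S_i, so C_i ⊕ C'_i = P_i ⊕ P'_i and thus P'_i = P_i ⊕ C_i ⊕ C'_i.
P'[1]: 0xF ⊕ 0x6 ⊕ 0xD = 0x4.
P'[2]: 0x8 ⊕ 0x7 ⊕ 0x1 = 0xE.
P'[3]: 0x1 ⊕ 0x4 ⊕ 0x0 = 0x5.
P'[4]: 0x5 ⊕ 0xE ⊕ 0xC = 0x7.
P'[5]: 0xD ⊕ 0xC ⊕ 0x1 = 0x0.

P'[1] = 0x4, P'[2] = 0xE, P'[3] = 0x5, P'[4] = 0x7, P'[5] = 0x0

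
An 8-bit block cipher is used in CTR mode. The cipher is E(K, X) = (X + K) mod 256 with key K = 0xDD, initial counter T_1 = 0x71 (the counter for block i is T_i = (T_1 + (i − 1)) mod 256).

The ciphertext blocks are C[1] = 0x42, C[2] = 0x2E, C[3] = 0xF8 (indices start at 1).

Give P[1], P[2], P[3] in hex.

CTR decryption: S_i = E(K, T_i) where T_i is the counter for block i; P_i = C_i ⊕ S_i.
P[1]: T = 0x71, S = E(K, T) = 0x4E; 0x42 ⊕ 0x4E = 0x0C.
P[2]: T = 0x72, S = E(K, T) = 0x4F; 0x2E ⊕ 0x4F = 0x61.
P[3]: T = 0x73, S = E(K, T) = 0x50; 0xF8 ⊕ 0x50 = 0xA8.

P[1] = 0x0C, P[2] = 0x61, P[3] = 0xA8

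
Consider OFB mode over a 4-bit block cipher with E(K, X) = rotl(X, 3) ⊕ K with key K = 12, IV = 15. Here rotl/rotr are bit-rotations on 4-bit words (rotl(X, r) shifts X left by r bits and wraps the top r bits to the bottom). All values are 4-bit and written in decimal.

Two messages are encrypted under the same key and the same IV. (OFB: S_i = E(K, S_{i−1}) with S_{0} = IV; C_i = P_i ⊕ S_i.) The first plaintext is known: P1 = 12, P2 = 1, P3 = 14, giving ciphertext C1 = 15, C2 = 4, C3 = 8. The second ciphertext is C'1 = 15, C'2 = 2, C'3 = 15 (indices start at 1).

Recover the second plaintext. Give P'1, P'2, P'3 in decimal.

In OFB with a reused IV, both messages share the same keystream S_i, so C_i ⊕ C'_i = P_i ⊕ P'_i and thus P'_i = P_i ⊕ C_i ⊕ C'_i.
P'1: 12 ⊕ 15 ⊕ 15 = 12.
P'2: 1 ⊕ 4 ⊕ 2 = 7.
P'3: 14 ⊕ 8 ⊕ 15 = 9.

P'1 = 12, P'2 = 7, P'3 = 9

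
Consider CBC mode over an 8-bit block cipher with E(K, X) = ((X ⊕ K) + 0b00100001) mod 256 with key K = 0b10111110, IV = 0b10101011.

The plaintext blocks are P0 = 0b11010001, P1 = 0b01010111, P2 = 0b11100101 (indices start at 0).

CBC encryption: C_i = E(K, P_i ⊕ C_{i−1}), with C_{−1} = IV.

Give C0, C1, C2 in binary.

C0 = 0b11100101, C1 = 0b00101101, C2 = 0b10010111

C0: P0 ⊕ 0b10101011 = 0b01111010; E(K, 0b01111010) = 0b11100101.
C1: P1 ⊕ 0b11100101 = 0b10110010; E(K, 0b10110010) = 0b00101101.
C2: P2 ⊕ 0b00101101 = 0b11001000; E(K, 0b11001000) = 0b10010111.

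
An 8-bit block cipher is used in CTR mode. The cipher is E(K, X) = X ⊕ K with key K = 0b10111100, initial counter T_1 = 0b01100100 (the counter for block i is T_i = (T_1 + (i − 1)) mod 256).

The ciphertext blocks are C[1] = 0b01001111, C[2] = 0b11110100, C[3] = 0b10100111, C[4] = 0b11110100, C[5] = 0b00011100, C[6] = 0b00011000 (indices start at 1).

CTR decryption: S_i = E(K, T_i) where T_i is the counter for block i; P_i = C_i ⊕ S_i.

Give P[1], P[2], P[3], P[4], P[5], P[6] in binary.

P[1] = 0b10010111, P[2] = 0b00101101, P[3] = 0b01111101, P[4] = 0b00101111, P[5] = 0b11001000, P[6] = 0b11001101

P[1]: T = 0b01100100, S = E(K, T) = 0b11011000; 0b01001111 ⊕ 0b11011000 = 0b10010111.
P[2]: T = 0b01100101, S = E(K, T) = 0b11011001; 0b11110100 ⊕ 0b11011001 = 0b00101101.
P[3]: T = 0b01100110, S = E(K, T) = 0b11011010; 0b10100111 ⊕ 0b11011010 = 0b01111101.
P[4]: T = 0b01100111, S = E(K, T) = 0b11011011; 0b11110100 ⊕ 0b11011011 = 0b00101111.
P[5]: T = 0b01101000, S = E(K, T) = 0b11010100; 0b00011100 ⊕ 0b11010100 = 0b11001000.
P[6]: T = 0b01101001, S = E(K, T) = 0b11010101; 0b00011000 ⊕ 0b11010101 = 0b11001101.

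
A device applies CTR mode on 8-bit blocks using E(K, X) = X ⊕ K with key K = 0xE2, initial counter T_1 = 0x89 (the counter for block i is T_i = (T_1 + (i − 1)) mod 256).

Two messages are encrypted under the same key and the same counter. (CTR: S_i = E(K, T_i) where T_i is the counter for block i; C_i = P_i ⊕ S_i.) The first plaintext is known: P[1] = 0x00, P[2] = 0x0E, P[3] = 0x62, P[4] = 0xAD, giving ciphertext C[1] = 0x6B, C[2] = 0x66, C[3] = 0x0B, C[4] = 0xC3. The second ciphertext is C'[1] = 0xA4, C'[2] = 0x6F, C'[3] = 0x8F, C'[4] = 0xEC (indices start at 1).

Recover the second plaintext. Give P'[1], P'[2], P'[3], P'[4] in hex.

In CTR with a reused counter, both messages share the same keystream S_i, so C_i ⊕ C'_i = P_i ⊕ P'_i and thus P'_i = P_i ⊕ C_i ⊕ C'_i.
P'[1]: 0x00 ⊕ 0x6B ⊕ 0xA4 = 0xCF.
P'[2]: 0x0E ⊕ 0x66 ⊕ 0x6F = 0x07.
P'[3]: 0x62 ⊕ 0x0B ⊕ 0x8F = 0xE6.
P'[4]: 0xAD ⊕ 0xC3 ⊕ 0xEC = 0x82.

P'[1] = 0xCF, P'[2] = 0x07, P'[3] = 0xE6, P'[4] = 0x82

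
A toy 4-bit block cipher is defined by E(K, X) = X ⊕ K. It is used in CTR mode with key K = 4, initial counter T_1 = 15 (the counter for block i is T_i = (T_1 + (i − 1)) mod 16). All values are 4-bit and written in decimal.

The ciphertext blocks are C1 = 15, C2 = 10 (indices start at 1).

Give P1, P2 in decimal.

CTR decryption: S_i = E(K, T_i) where T_i is the counter for block i; P_i = C_i ⊕ S_i.
P1: T = 15, S = E(K, T) = 11; 15 ⊕ 11 = 4.
P2: T = 0, S = E(K, T) = 4; 10 ⊕ 4 = 14.

P1 = 4, P2 = 14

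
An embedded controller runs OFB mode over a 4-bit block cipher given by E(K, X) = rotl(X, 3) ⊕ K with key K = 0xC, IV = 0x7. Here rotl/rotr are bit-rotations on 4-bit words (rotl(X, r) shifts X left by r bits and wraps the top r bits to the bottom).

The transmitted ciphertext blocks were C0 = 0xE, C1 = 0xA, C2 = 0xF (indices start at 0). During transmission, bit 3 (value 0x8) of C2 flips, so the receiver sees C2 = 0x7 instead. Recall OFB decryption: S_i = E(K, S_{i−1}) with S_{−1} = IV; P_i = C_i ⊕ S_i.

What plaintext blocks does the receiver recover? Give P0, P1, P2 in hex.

P0 = 0x9, P1 = 0xD, P2 = 0x0

Only C2 changed, to 0x7. In OFB, a change in C_i flips the same bit in P_i only; the keystream is unaffected. Decrypting the received ciphertext:
P0: S = E(K, 0x7) = 0x7; 0xE ⊕ 0x7 = 0x9.
P1: S = E(K, 0x7) = 0x7; 0xA ⊕ 0x7 = 0xD.
P2: S = E(K, 0x7) = 0x7; 0x7 ⊕ 0x7 = 0x0.
Blocks that differ from the original plaintext: P2.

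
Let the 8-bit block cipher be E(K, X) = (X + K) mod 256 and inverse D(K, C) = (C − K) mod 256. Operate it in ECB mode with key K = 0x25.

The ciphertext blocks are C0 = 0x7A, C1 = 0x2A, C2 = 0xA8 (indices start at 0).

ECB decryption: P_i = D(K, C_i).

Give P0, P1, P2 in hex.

P0 = 0x55, P1 = 0x05, P2 = 0x83

P0: D(K, 0x7A) = 0x55.
P1: D(K, 0x2A) = 0x05.
P2: D(K, 0xA8) = 0x83.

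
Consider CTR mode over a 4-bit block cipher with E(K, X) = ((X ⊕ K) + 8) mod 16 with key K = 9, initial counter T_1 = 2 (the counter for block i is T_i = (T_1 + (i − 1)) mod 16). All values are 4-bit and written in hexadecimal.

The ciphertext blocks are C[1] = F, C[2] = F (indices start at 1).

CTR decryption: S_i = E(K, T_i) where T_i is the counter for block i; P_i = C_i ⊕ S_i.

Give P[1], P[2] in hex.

P[1] = C, P[2] = D

P[1]: T = 2, S = E(K, T) = 3; F ⊕ 3 = C.
P[2]: T = 3, S = E(K, T) = 2; F ⊕ 2 = D.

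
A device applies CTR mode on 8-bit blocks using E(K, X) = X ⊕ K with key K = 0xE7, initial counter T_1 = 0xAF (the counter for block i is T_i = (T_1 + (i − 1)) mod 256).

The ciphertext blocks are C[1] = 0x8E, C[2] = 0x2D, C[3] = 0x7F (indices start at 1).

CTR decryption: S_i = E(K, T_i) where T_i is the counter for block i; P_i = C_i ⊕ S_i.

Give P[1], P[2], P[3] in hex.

P[1]: T = 0xAF, S = E(K, T) = 0x48; 0x8E ⊕ 0x48 = 0xC6.
P[2]: T = 0xB0, S = E(K, T) = 0x57; 0x2D ⊕ 0x57 = 0x7A.
P[3]: T = 0xB1, S = E(K, T) = 0x56; 0x7F ⊕ 0x56 = 0x29.

P[1] = 0xC6, P[2] = 0x7A, P[3] = 0x29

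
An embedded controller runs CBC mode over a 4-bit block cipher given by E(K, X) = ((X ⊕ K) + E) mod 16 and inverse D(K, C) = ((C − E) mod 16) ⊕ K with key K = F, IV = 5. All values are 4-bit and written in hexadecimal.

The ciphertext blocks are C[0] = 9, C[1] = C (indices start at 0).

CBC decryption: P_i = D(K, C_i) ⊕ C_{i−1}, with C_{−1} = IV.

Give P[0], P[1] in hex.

P[0] = 1, P[1] = 8

P[0]: D(K, 9) = 4; 4 ⊕ 5 = 1.
P[1]: D(K, C) = 1; 1 ⊕ 9 = 8.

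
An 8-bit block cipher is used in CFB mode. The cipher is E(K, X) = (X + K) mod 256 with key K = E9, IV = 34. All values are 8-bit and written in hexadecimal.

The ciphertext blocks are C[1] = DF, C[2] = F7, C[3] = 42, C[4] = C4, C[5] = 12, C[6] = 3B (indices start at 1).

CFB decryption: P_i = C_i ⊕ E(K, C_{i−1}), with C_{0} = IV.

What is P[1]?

P[1]: E(K, 34) = 1D; DF ⊕ 1D = C2.

P[1] = C2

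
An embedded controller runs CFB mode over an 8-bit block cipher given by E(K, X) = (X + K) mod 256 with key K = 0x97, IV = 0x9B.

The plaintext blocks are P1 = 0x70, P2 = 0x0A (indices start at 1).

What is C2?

CFB encryption: C_i = P_i ⊕ E(K, C_{i−1}), with C_{0} = IV.
C1: E(K, 0x9B) = 0x32; 0x70 ⊕ 0x32 = 0x42.
C2: E(K, 0x42) = 0xD9; 0x0A ⊕ 0xD9 = 0xD3.

C2 = 0xD3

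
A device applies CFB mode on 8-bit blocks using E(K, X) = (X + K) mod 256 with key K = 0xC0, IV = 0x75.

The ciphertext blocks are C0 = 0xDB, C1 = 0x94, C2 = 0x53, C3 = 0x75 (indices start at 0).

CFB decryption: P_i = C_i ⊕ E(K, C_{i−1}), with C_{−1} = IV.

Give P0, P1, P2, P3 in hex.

P0: E(K, 0x75) = 0x35; 0xDB ⊕ 0x35 = 0xEE.
P1: E(K, 0xDB) = 0x9B; 0x94 ⊕ 0x9B = 0x0F.
P2: E(K, 0x94) = 0x54; 0x53 ⊕ 0x54 = 0x07.
P3: E(K, 0x53) = 0x13; 0x75 ⊕ 0x13 = 0x66.

P0 = 0xEE, P1 = 0x0F, P2 = 0x07, P3 = 0x66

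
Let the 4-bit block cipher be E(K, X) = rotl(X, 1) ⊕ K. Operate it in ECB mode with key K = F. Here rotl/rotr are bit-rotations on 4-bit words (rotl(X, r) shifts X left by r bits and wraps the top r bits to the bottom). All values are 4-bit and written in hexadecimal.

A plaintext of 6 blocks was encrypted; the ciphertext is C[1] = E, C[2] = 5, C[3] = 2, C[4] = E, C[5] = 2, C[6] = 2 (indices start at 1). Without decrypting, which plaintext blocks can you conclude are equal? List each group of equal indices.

P[1] = P[4]; P[3] = P[5] = P[6]

ECB encrypts each block independently with the same key, so equal ciphertext blocks imply equal plaintext blocks.
C[1] = C[4] = E, so P[1] = P[4].
C[3] = C[5] = C[6] = 2, so P[3] = P[5] = P[6].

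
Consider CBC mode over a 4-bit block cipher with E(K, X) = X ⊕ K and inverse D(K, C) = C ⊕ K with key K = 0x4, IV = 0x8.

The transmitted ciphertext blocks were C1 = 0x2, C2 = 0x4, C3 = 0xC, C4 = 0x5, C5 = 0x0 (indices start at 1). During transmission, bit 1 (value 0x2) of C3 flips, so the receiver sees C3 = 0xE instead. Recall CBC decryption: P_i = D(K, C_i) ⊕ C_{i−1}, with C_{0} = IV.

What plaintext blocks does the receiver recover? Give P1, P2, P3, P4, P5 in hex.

Only C3 changed, to 0xE. In CBC, a change in C_i garbles P_i and flips the same bit in P_{i+1}. Decrypting the received ciphertext:
P1: D(K, 0x2) = 0x6; 0x6 ⊕ 0x8 = 0xE.
P2: D(K, 0x4) = 0x0; 0x0 ⊕ 0x2 = 0x2.
P3: D(K, 0xE) = 0xA; 0xA ⊕ 0x4 = 0xE.
P4: D(K, 0x5) = 0x1; 0x1 ⊕ 0xE = 0xF.
P5: D(K, 0x0) = 0x4; 0x4 ⊕ 0x5 = 0x1.
Blocks that differ from the original plaintext: P3, P4.

P1 = 0xE, P2 = 0x2, P3 = 0xE, P4 = 0xF, P5 = 0x1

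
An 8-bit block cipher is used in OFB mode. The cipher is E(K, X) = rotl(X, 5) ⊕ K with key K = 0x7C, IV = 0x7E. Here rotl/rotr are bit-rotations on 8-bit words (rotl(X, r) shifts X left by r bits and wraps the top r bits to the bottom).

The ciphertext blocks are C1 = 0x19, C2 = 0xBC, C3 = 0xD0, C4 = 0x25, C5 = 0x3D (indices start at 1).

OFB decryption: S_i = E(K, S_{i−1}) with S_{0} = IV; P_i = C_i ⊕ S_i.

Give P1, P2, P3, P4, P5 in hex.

P1: S = E(K, 0x7E) = 0xB3; 0x19 ⊕ 0xB3 = 0xAA.
P2: S = E(K, 0xB3) = 0x0A; 0xBC ⊕ 0x0A = 0xB6.
P3: S = E(K, 0x0A) = 0x3D; 0xD0 ⊕ 0x3D = 0xED.
P4: S = E(K, 0x3D) = 0xDB; 0x25 ⊕ 0xDB = 0xFE.
P5: S = E(K, 0xDB) = 0x07; 0x3D ⊕ 0x07 = 0x3A.

P1 = 0xAA, P2 = 0xB6, P3 = 0xED, P4 = 0xFE, P5 = 0x3A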